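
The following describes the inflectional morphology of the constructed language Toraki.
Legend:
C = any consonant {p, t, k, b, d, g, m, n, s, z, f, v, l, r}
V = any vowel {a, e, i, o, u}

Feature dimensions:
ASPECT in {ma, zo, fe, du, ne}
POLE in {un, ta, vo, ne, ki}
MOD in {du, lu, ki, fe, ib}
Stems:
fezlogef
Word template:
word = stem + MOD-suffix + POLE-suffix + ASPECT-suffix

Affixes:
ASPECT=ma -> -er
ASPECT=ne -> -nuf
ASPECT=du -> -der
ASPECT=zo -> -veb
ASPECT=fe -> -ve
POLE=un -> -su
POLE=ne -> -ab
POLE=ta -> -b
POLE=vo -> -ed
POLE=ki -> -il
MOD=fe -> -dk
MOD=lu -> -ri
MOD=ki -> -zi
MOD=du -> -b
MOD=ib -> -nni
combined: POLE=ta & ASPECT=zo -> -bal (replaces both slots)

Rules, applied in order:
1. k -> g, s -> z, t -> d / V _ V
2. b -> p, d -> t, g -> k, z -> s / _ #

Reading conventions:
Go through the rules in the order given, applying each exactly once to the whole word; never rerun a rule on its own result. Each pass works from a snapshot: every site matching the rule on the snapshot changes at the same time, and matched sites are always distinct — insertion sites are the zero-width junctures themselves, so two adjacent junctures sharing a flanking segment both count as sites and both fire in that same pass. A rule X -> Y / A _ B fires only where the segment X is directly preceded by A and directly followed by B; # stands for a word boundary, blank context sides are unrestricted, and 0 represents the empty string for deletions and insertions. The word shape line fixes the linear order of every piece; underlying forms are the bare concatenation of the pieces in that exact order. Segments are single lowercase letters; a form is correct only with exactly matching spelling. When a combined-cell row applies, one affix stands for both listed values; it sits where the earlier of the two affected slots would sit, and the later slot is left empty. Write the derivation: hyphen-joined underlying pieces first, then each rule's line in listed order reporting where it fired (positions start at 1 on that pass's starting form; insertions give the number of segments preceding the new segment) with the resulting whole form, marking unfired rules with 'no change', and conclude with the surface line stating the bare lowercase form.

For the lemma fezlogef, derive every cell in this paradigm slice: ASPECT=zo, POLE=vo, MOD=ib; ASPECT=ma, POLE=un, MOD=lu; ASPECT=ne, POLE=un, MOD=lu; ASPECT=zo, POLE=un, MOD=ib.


cell ASPECT=zo, POLE=vo, MOD=ib:
underlying: fezlogef-nni-ed-veb
1. k -> g, s -> z, t -> d / V _ V: no change
2. b -> p, d -> t, g -> k, z -> s / _ #: fires at position(s) 16: fezlogefnniedvep
surface: fezlogefnniedvep

cell ASPECT=ma, POLE=un, MOD=lu:
underlying: fezlogef-ri-su-er
1. k -> g, s -> z, t -> d / V _ V: fires at position(s) 11: fezlogefrizuer
2. b -> p, d -> t, g -> k, z -> s / _ #: no change
surface: fezlogefrizuer

cell ASPECT=ne, POLE=un, MOD=lu:
underlying: fezlogef-ri-su-nuf
1. k -> g, s -> z, t -> d / V _ V: fires at position(s) 11: fezlogefrizunuf
2. b -> p, d -> t, g -> k, z -> s / _ #: no change
surface: fezlogefrizunuf

cell ASPECT=zo, POLE=un, MOD=ib:
underlying: fezlogef-nni-su-veb
1. k -> g, s -> z, t -> d / V _ V: fires at position(s) 12: fezlogefnnizuveb
2. b -> p, d -> t, g -> k, z -> s / _ #: fires at position(s) 16: fezlogefnnizuvep
surface: fezlogefnnizuvep


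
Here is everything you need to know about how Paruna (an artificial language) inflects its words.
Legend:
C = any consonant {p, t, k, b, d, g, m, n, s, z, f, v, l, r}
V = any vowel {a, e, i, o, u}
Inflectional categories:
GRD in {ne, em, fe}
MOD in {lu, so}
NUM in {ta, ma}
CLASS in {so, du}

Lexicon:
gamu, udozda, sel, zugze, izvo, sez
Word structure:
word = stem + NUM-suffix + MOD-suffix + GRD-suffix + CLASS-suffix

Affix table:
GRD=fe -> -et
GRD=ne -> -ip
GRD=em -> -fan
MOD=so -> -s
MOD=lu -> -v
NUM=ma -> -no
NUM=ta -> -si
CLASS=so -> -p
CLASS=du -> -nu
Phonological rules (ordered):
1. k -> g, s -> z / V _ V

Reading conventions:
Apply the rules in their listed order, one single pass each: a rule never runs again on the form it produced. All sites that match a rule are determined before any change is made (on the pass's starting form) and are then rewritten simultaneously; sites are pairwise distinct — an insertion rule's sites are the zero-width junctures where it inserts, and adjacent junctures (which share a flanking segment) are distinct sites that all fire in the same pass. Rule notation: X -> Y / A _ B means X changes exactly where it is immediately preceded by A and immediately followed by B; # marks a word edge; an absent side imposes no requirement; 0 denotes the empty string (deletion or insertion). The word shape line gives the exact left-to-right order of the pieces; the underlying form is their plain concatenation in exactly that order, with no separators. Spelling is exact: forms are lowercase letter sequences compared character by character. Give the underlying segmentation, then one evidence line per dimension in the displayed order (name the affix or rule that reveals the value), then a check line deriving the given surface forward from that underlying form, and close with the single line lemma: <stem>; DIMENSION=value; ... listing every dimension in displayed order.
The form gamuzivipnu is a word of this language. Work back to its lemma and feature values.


underlying: gamu-si-v-ip-nu
GRD=ne - signalled by the affix -ip
MOD=lu - signalled by the affix -v
NUM=ta - signalled by the affix -si
CLASS=du - signalled by the affix -nu
check: gamusivipnu -> gamuzivipnu
lemma: gamu; GRD=ne; MOD=lu; NUM=ta; CLASS=du


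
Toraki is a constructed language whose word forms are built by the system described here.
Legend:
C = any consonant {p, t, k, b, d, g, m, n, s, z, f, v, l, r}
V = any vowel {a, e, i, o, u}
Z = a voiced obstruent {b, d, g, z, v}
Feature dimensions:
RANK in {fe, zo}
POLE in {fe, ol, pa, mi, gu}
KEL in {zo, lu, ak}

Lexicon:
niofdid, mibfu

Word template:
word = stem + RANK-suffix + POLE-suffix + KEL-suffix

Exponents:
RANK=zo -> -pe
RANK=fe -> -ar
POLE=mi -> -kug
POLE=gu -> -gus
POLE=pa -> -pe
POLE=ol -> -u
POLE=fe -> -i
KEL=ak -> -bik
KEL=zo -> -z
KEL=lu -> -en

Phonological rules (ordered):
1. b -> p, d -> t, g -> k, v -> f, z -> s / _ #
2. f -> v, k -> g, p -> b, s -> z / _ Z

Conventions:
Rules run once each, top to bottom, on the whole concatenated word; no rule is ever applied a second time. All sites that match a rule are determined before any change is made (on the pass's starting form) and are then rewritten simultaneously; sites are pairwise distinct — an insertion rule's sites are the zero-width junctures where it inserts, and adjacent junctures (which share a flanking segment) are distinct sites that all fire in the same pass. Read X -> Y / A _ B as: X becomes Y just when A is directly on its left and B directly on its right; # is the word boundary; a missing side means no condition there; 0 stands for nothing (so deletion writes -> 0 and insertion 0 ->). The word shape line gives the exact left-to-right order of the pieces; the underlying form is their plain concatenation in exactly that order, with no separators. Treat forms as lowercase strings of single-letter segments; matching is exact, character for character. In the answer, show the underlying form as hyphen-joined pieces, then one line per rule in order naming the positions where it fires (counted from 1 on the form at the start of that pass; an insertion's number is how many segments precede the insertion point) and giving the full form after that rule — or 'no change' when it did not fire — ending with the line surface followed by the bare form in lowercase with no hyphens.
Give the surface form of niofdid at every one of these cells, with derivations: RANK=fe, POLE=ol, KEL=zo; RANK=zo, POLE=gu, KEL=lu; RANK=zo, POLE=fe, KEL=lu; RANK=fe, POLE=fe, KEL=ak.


cell RANK=fe, POLE=ol, KEL=zo:
underlying: niofdid-ar-u-z
1. b -> p, d -> t, g -> k, v -> f, z -> s / _ #: fires at position(s) 11: niofdidarus
2. f -> v, k -> g, p -> b, s -> z / _ Z: fires at position(s) 4: niovdidarus
surface: niovdidarus

cell RANK=zo, POLE=gu, KEL=lu:
underlying: niofdid-pe-gus-en
1. b -> p, d -> t, g -> k, v -> f, z -> s / _ #: no change
2. f -> v, k -> g, p -> b, s -> z / _ Z: fires at position(s) 4: niovdidpegusen
surface: niovdidpegusen

cell RANK=zo, POLE=fe, KEL=lu:
underlying: niofdid-pe-i-en
1. b -> p, d -> t, g -> k, v -> f, z -> s / _ #: no change
2. f -> v, k -> g, p -> b, s -> z / _ Z: fires at position(s) 4: niovdidpeien
surface: niovdidpeien

cell RANK=fe, POLE=fe, KEL=ak:
underlying: niofdid-ar-i-bik
1. b -> p, d -> t, g -> k, v -> f, z -> s / _ #: no change
2. f -> v, k -> g, p -> b, s -> z / _ Z: fires at position(s) 4: niovdidaribik
surface: niovdidaribik


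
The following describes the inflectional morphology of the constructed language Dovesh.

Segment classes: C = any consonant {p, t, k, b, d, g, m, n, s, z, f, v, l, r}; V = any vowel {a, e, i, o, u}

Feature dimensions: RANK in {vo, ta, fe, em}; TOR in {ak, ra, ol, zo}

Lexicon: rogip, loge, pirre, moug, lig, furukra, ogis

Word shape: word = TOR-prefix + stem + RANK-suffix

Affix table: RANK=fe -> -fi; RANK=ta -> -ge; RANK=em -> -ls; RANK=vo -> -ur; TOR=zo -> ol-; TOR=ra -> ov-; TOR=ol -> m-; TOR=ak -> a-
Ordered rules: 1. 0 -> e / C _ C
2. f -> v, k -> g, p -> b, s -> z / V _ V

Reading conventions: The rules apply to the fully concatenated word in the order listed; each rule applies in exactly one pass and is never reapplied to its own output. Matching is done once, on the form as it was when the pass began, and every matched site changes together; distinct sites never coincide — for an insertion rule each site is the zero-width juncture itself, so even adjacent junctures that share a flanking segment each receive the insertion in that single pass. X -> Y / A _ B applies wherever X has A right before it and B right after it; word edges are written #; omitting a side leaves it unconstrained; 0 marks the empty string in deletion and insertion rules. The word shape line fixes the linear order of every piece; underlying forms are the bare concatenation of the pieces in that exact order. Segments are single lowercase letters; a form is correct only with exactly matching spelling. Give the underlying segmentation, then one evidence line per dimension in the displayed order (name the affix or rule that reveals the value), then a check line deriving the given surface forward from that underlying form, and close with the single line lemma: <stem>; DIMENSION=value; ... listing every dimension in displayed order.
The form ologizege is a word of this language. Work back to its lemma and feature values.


underlying: ol-ogis-ge
RANK=ta - signalled by the affix -ge
TOR=zo - signalled by the affix ol-
check: ologisge -> ologisege -> ologizege
lemma: ogis; RANK=ta; TOR=zo


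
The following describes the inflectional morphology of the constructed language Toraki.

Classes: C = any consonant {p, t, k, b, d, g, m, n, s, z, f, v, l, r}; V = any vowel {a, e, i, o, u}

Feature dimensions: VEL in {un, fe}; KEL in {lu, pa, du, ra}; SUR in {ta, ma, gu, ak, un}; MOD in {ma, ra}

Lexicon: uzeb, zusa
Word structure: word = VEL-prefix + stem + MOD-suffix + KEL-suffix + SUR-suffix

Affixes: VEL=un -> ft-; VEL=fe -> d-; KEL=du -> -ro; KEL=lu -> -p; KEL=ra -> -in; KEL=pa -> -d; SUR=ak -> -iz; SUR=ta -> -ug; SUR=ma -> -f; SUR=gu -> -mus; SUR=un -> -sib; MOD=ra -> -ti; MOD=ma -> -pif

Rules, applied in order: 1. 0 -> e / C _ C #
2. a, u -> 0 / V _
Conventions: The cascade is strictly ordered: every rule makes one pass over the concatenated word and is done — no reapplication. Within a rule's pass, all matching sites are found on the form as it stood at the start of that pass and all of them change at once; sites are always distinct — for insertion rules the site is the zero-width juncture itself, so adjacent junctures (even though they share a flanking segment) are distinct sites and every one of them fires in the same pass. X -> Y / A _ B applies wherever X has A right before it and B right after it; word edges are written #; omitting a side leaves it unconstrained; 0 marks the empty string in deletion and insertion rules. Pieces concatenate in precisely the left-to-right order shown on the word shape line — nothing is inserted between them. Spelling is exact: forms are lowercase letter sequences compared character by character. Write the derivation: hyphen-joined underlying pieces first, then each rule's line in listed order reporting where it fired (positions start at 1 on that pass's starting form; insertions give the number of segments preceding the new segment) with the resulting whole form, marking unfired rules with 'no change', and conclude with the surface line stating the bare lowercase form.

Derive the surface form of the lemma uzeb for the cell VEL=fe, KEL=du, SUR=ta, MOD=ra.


underlying: d-uzeb-ti-ro-ug
1. 0 -> e / C _ C #: no change
2. a, u -> 0 / V _: fires at position(s) 10: duzebtirog
surface: duzebtirog


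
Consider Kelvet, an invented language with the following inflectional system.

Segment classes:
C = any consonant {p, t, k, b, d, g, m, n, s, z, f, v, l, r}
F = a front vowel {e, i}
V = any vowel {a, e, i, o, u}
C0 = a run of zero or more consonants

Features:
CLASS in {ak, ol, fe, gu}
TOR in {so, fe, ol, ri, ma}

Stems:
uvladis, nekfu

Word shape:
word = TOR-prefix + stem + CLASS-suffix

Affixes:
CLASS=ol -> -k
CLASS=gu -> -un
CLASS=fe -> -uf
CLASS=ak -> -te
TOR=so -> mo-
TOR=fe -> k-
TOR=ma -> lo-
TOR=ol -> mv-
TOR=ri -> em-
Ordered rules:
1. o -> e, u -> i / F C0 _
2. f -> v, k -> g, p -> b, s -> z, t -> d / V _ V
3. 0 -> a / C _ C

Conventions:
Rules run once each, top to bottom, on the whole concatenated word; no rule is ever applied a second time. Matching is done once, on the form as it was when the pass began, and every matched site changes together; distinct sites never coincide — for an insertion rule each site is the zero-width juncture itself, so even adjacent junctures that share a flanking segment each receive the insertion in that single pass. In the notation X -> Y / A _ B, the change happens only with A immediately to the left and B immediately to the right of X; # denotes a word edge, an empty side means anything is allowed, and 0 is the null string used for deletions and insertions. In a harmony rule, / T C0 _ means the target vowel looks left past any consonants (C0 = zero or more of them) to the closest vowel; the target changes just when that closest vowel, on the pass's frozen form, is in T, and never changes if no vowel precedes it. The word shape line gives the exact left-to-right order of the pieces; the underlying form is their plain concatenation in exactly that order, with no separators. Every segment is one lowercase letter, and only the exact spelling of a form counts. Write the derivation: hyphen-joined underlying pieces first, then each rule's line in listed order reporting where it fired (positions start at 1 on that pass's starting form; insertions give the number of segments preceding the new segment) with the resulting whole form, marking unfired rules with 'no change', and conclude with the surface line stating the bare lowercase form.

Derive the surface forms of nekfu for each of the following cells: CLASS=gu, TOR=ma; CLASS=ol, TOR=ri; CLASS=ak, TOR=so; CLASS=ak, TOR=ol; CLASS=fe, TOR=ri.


cell CLASS=gu, TOR=ma:
underlying: lo-nekfu-un
1. o -> e, u -> i / F C0 _: fires at position(s) 7: lonekfiun
2. f -> v, k -> g, p -> b, s -> z, t -> d / V _ V: no change
3. 0 -> a / C _ C: inserts after position(s) 5: lonekafiun
surface: lonekafiun

cell CLASS=ol, TOR=ri:
underlying: em-nekfu-k
1. o -> e, u -> i / F C0 _: fires at position(s) 7: emnekfik
2. f -> v, k -> g, p -> b, s -> z, t -> d / V _ V: no change
3. 0 -> a / C _ C: inserts after position(s) 2, 5: emanekafik
surface: emanekafik

cell CLASS=ak, TOR=so:
underlying: mo-nekfu-te
1. o -> e, u -> i / F C0 _: fires at position(s) 7: monekfite
2. f -> v, k -> g, p -> b, s -> z, t -> d / V _ V: fires at position(s) 8: monekfide
3. 0 -> a / C _ C: inserts after position(s) 5: monekafide
surface: monekafide

cell CLASS=ak, TOR=ol:
underlying: mv-nekfu-te
1. o -> e, u -> i / F C0 _: fires at position(s) 7: mvnekfite
2. f -> v, k -> g, p -> b, s -> z, t -> d / V _ V: fires at position(s) 8: mvnekfide
3. 0 -> a / C _ C: inserts after position(s) 1, 2, 5: mavanekafide
surface: mavanekafide

cell CLASS=fe, TOR=ri:
underlying: em-nekfu-uf
1. o -> e, u -> i / F C0 _: fires at position(s) 7: emnekfiuf
2. f -> v, k -> g, p -> b, s -> z, t -> d / V _ V: no change
3. 0 -> a / C _ C: inserts after position(s) 2, 5: emanekafiuf
surface: emanekafiuf


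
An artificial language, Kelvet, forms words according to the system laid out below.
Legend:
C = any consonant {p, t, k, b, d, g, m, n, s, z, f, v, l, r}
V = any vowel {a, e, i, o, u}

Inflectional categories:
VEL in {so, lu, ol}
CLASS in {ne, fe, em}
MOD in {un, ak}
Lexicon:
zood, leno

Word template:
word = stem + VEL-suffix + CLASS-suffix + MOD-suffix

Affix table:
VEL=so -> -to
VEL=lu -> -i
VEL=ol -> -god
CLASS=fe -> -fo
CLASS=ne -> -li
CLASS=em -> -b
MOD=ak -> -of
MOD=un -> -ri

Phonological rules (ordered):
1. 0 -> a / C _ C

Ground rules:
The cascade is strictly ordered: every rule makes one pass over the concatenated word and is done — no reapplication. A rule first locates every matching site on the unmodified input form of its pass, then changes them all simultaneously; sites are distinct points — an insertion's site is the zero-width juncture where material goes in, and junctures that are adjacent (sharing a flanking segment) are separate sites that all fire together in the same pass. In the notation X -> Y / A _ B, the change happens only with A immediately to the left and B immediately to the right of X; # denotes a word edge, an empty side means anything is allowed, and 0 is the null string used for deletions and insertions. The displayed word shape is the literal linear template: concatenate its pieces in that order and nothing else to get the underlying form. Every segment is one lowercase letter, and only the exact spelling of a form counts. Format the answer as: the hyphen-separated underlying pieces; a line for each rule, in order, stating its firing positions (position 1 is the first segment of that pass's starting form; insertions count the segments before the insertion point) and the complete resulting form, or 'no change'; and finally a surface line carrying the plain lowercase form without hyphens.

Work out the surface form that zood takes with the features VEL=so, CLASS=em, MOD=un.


underlying: zood-to-b-ri
1. 0 -> a / C _ C: inserts after position(s) 4, 7: zoodatobari
surface: zoodatobari


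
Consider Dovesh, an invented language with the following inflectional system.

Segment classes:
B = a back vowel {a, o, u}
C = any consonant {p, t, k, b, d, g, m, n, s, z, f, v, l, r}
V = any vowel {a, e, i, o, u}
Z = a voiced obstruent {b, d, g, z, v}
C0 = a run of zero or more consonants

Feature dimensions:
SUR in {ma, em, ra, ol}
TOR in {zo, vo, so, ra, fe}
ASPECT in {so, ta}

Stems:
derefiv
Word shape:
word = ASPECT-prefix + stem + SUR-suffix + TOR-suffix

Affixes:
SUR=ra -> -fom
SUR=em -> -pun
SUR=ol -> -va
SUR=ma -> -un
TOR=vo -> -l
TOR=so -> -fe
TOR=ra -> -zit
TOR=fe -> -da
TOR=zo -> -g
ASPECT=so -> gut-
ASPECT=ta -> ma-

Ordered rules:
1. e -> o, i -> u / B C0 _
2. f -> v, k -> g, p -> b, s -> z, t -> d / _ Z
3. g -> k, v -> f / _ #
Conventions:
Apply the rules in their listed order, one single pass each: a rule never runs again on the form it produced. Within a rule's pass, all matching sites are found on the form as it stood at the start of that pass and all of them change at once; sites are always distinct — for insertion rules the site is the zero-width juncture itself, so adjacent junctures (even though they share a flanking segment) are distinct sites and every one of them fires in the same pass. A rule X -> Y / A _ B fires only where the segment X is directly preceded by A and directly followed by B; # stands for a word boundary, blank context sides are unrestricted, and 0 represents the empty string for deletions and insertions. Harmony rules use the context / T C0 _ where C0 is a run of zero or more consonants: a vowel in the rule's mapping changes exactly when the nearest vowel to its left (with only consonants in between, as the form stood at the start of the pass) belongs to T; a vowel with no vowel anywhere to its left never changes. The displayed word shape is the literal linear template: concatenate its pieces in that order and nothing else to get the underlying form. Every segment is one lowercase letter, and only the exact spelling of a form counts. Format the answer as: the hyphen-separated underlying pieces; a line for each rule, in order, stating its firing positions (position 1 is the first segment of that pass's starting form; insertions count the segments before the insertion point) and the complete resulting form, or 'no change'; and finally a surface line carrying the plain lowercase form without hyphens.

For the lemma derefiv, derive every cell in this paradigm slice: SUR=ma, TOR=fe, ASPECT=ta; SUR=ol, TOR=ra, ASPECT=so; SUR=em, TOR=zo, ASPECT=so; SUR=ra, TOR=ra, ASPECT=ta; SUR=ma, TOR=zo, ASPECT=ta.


cell SUR=ma, TOR=fe, ASPECT=ta:
underlying: ma-derefiv-un-da
1. e -> o, i -> u / B C0 _: fires at position(s) 4: madorefivunda
2. f -> v, k -> g, p -> b, s -> z, t -> d / _ Z: no change
3. g -> k, v -> f / _ #: no change
surface: madorefivunda

cell SUR=ol, TOR=ra, ASPECT=so:
underlying: gut-derefiv-va-zit
1. e -> o, i -> u / B C0 _: fires at position(s) 5, 14: gutdorefivvazut
2. f -> v, k -> g, p -> b, s -> z, t -> d / _ Z: fires at position(s) 3: guddorefivvazut
3. g -> k, v -> f / _ #: no change
surface: guddorefivvazut

cell SUR=em, TOR=zo, ASPECT=so:
underlying: gut-derefiv-pun-g
1. e -> o, i -> u / B C0 _: fires at position(s) 5: gutdorefivpung
2. f -> v, k -> g, p -> b, s -> z, t -> d / _ Z: fires at position(s) 3: guddorefivpung
3. g -> k, v -> f / _ #: fires at position(s) 14: guddorefivpunk
surface: guddorefivpunk

cell SUR=ra, TOR=ra, ASPECT=ta:
underlying: ma-derefiv-fom-zit
1. e -> o, i -> u / B C0 _: fires at position(s) 4, 14: madorefivfomzut
2. f -> v, k -> g, p -> b, s -> z, t -> d / _ Z: no change
3. g -> k, v -> f / _ #: no change
surface: madorefivfomzut

cell SUR=ma, TOR=zo, ASPECT=ta:
underlying: ma-derefiv-un-g
1. e -> o, i -> u / B C0 _: fires at position(s) 4: madorefivung
2. f -> v, k -> g, p -> b, s -> z, t -> d / _ Z: no change
3. g -> k, v -> f / _ #: fires at position(s) 12: madorefivunk
surface: madorefivunk


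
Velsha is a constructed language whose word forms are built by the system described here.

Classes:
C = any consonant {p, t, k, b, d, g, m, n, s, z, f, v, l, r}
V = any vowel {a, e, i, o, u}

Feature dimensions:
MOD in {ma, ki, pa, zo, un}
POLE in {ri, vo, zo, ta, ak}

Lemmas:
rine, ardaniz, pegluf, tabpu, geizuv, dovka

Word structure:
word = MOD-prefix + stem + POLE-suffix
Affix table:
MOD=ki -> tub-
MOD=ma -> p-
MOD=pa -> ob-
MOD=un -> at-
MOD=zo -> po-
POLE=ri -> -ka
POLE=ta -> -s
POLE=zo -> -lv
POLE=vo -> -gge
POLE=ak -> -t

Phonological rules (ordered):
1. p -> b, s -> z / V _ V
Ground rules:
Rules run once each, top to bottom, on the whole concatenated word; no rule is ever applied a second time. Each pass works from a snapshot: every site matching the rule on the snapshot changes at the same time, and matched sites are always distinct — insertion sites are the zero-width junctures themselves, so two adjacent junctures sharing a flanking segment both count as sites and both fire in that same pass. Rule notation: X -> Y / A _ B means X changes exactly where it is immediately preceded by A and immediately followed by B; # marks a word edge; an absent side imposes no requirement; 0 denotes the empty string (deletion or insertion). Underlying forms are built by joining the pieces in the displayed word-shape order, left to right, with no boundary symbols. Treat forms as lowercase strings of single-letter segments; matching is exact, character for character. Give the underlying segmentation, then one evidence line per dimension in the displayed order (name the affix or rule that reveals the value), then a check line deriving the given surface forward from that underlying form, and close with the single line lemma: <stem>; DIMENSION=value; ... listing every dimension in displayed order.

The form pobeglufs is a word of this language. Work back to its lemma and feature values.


underlying: po-pegluf-s
MOD=zo - signalled by the affix po-
POLE=ta - signalled by the affix -s
check: popeglufs -> pobeglufs
lemma: pegluf; MOD=zo; POLE=ta


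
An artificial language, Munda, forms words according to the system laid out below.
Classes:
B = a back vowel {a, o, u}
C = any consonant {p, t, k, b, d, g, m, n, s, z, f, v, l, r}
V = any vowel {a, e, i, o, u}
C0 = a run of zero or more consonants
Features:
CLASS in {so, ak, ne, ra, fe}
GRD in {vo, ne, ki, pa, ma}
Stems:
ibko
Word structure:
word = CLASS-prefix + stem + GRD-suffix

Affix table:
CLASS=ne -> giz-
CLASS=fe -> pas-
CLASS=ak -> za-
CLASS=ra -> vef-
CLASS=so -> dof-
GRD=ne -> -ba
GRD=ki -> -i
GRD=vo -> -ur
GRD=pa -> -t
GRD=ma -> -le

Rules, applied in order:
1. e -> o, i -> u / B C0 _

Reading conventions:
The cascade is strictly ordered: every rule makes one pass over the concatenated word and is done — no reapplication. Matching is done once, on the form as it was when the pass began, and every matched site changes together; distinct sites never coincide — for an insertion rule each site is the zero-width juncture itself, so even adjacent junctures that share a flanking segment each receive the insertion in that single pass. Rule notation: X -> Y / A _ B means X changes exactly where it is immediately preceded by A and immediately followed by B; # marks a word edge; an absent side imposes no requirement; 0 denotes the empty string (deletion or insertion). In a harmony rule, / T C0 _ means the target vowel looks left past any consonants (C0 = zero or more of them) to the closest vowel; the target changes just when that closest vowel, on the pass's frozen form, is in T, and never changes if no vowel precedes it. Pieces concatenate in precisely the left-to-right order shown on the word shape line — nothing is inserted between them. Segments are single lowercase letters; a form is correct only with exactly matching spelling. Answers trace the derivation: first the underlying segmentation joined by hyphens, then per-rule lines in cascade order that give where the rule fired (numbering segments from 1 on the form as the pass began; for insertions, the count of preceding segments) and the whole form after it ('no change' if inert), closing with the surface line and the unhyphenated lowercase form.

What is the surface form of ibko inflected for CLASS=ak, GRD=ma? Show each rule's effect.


underlying: za-ibko-le
1. e -> o, i -> u / B C0 _: fires at position(s) 3, 8: zaubkolo
surface: zaubkolo


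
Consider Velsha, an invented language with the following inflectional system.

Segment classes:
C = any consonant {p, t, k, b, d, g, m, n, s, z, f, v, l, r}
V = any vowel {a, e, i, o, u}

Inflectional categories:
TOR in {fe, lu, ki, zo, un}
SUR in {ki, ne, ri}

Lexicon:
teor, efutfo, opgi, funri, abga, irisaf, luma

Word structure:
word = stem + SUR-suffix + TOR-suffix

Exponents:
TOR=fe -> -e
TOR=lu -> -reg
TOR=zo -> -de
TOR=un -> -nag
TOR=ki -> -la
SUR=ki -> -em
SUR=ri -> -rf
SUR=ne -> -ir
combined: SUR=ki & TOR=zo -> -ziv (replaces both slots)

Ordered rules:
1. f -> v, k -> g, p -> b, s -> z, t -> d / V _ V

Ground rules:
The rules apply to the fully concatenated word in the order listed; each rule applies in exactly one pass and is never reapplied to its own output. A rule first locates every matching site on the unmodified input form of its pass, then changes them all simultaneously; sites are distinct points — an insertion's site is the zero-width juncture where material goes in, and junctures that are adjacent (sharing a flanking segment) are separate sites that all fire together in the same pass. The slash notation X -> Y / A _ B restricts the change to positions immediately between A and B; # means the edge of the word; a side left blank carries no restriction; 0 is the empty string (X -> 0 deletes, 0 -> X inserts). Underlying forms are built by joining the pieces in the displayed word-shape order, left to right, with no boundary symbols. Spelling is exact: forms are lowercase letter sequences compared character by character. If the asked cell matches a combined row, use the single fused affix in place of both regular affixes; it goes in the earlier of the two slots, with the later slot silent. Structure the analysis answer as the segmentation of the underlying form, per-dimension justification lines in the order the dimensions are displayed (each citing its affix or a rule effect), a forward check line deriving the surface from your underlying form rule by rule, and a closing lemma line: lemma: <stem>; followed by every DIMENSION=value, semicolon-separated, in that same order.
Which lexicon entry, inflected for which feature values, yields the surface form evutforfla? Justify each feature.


underlying: efutfo-rf-la
TOR=ki - signalled by the affix -la
SUR=ri - signalled by the affix -rf
check: efutforfla -> evutforfla
lemma: efutfo; TOR=ki; SUR=ri


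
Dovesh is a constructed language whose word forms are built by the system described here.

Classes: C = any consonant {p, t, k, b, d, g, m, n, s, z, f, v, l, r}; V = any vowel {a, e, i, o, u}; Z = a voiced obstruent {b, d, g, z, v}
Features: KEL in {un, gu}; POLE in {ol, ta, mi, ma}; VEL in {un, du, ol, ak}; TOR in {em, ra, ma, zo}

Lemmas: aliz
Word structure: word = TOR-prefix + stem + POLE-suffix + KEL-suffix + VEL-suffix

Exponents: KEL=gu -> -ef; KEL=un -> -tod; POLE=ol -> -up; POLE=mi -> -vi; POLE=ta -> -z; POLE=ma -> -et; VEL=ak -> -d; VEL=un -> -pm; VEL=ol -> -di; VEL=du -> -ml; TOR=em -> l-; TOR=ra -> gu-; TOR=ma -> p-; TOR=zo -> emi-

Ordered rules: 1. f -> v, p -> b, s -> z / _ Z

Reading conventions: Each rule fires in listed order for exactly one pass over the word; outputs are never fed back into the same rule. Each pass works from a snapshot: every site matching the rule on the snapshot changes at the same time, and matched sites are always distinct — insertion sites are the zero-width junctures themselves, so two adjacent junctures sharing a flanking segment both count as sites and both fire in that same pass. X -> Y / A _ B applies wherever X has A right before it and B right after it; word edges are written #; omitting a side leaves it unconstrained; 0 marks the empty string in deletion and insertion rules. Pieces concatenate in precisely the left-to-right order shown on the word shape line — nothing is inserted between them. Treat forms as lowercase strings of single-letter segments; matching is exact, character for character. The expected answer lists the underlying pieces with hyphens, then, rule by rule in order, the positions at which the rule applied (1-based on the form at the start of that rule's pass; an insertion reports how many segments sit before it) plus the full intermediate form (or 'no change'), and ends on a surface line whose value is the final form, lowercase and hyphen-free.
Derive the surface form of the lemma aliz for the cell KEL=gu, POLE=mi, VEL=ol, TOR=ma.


underlying: p-aliz-vi-ef-di
1. f -> v, p -> b, s -> z / _ Z: fires at position(s) 9: palizvievdi
surface: palizvievdi


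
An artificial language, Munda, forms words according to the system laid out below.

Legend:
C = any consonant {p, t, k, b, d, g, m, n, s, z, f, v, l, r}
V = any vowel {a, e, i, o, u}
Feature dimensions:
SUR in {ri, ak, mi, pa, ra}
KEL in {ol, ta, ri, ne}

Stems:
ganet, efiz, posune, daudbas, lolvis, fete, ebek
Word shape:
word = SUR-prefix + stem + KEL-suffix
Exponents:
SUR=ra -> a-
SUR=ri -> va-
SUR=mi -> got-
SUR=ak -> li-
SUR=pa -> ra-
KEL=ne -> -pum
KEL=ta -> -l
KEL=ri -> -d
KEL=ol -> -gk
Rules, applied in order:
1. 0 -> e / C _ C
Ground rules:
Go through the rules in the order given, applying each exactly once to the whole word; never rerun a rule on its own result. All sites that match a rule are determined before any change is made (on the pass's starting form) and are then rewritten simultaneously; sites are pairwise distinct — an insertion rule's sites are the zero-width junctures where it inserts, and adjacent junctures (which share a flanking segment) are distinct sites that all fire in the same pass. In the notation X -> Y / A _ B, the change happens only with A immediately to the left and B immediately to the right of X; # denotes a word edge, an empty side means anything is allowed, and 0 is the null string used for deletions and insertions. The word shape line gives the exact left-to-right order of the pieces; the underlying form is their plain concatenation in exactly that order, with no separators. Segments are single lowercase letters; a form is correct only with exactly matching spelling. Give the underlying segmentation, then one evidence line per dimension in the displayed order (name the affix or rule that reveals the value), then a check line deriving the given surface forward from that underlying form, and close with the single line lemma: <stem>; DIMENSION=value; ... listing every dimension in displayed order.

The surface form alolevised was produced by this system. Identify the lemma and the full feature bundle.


underlying: a-lolvis-d
SUR=ra - signalled by the affix a-
KEL=ri - signalled by the affix -d
check: alolvisd -> alolevised
lemma: lolvis; SUR=ra; KEL=ri


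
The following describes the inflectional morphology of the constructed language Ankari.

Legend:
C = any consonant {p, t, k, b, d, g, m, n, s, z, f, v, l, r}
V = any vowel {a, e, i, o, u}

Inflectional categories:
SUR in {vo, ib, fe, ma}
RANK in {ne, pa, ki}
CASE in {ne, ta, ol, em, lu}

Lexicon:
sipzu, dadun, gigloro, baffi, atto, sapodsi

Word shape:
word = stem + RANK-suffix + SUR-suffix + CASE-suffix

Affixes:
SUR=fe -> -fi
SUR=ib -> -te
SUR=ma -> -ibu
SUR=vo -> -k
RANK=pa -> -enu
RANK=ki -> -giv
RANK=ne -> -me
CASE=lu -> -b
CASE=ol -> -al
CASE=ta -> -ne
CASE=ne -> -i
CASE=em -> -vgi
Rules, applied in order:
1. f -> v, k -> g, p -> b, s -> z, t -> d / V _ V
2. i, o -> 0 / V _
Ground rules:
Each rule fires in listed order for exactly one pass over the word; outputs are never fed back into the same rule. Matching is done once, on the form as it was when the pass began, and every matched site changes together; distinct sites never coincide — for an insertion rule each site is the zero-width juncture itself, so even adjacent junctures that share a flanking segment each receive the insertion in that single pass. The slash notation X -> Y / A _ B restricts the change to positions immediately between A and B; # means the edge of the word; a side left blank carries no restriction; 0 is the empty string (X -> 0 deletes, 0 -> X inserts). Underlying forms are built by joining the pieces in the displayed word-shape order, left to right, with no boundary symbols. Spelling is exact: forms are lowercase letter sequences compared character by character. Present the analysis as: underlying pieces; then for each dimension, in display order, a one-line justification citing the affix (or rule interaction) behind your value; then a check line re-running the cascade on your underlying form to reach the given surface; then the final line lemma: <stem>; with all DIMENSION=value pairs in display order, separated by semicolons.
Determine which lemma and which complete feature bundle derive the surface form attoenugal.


underlying: atto-enu-k-al
SUR=vo - signalled by the affix -k
RANK=pa - signalled by the affix -enu
CASE=ol - signalled by the affix -al
check: attoenukal -> attoenugal -> attoenugal
lemma: atto; SUR=vo; RANK=pa; CASE=ol


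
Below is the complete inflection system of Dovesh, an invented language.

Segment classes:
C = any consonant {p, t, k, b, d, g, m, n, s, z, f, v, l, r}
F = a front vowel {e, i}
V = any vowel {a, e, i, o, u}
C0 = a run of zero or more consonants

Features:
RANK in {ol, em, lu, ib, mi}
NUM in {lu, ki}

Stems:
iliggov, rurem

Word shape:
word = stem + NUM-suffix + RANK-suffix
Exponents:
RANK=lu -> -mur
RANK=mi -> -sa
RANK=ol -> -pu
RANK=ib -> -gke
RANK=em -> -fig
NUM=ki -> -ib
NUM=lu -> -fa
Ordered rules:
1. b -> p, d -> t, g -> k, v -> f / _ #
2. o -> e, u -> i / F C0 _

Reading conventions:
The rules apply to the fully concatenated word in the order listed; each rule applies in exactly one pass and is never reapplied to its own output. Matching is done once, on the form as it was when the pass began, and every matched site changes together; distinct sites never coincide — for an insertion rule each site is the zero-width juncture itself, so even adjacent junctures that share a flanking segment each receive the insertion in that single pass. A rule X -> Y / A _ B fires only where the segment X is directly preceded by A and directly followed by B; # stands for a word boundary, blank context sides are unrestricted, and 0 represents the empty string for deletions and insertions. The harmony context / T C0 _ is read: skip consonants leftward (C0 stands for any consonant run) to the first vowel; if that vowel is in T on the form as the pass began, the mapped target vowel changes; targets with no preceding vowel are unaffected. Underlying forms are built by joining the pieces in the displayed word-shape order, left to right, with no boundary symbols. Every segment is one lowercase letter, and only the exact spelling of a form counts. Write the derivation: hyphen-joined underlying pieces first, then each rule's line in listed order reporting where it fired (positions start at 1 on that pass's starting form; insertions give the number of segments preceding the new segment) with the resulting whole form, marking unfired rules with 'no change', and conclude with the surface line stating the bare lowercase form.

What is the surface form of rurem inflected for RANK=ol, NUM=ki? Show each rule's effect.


underlying: rurem-ib-pu
1. b -> p, d -> t, g -> k, v -> f / _ #: no change
2. o -> e, u -> i / F C0 _: fires at position(s) 9: ruremibpi
surface: ruremibpi


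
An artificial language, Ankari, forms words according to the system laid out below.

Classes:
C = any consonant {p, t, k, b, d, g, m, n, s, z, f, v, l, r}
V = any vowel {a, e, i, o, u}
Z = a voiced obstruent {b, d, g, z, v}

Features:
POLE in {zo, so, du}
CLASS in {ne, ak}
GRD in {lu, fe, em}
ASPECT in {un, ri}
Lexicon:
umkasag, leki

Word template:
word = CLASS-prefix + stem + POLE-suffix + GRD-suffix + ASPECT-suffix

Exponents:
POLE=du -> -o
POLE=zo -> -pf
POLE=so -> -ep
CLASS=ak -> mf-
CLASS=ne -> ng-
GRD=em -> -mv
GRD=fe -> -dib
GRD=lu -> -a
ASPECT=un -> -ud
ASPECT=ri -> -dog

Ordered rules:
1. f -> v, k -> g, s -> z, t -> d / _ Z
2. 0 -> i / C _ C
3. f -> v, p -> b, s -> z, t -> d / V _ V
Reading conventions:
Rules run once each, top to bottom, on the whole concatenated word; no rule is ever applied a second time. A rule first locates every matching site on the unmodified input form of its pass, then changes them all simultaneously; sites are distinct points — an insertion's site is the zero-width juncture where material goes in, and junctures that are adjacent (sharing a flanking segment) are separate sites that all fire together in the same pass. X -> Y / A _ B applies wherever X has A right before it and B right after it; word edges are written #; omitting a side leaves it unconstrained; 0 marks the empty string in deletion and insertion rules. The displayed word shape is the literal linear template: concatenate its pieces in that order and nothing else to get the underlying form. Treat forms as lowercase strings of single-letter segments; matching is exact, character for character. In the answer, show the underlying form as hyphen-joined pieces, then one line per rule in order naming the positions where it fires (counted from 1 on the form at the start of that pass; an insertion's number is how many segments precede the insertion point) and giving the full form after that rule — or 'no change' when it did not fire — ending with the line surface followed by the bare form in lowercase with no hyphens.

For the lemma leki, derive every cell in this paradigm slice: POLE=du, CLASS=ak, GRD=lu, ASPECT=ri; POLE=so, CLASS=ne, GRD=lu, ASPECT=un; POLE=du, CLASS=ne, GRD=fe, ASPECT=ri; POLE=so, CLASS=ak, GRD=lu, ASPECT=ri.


cell POLE=du, CLASS=ak, GRD=lu, ASPECT=ri:
underlying: mf-leki-o-a-dog
1. f -> v, k -> g, s -> z, t -> d / _ Z: no change
2. 0 -> i / C _ C: inserts after position(s) 1, 2: mifilekioadog
3. f -> v, p -> b, s -> z, t -> d / V _ V: fires at position(s) 3: mivilekioadog
surface: mivilekioadog

cell POLE=so, CLASS=ne, GRD=lu, ASPECT=un:
underlying: ng-leki-ep-a-ud
1. f -> v, k -> g, s -> z, t -> d / _ Z: no change
2. 0 -> i / C _ C: inserts after position(s) 1, 2: nigilekiepaud
3. f -> v, p -> b, s -> z, t -> d / V _ V: fires at position(s) 10: nigilekiebaud
surface: nigilekiebaud

cell POLE=du, CLASS=ne, GRD=fe, ASPECT=ri:
underlying: ng-leki-o-dib-dog
1. f -> v, k -> g, s -> z, t -> d / _ Z: no change
2. 0 -> i / C _ C: inserts after position(s) 1, 2, 10: nigilekiodibidog
3. f -> v, p -> b, s -> z, t -> d / V _ V: no change
surface: nigilekiodibidog

cell POLE=so, CLASS=ak, GRD=lu, ASPECT=ri:
underlying: mf-leki-ep-a-dog
1. f -> v, k -> g, s -> z, t -> d / _ Z: no change
2. 0 -> i / C _ C: inserts after position(s) 1, 2: mifilekiepadog
3. f -> v, p -> b, s -> z, t -> d / V _ V: fires at position(s) 3, 10: mivilekiebadog
surface: mivilekiebadog
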